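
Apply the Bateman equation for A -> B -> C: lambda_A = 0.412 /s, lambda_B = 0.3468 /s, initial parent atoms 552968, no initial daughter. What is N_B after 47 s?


N_B(t) = lambda_A * N_A0 / (lambda_B - lambda_A) * [exp(-lambda_A*t) - exp(-lambda_B*t)]
exp(-0.412*47) = 3.893334e-09; exp(-0.3468*47) = 8.340146e-08
N_B = 0.412 * 552968 / (0.3468 - 0.412) * (3.893334e-09 - 8.340146e-08)
N_B = 0.27782

0.27782


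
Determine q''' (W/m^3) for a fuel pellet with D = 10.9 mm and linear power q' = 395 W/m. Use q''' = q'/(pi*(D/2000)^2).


r = D / 2 / 1000 = 10.9 / 2 / 1000 = 0.00545 m
q''' = q' / (pi * r^2)
q''' = 395 / (pi * 0.00545^2)
q''' = 4.2331e+06 W/m^3

4.2331e+06


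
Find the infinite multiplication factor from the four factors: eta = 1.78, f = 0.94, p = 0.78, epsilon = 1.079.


k_inf = eta * f * p * epsilon
k_inf = 1.78 * 0.94 * 0.78 * 1.079
k_inf = 1.4082

1.4082


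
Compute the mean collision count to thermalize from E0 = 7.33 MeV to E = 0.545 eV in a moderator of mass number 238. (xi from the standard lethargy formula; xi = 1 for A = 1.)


xi = 1 + (A-1)^2/(2A)*ln((A-1)/(A+1)) = 0.008379872 (for A = 238)
n = ln(E0/E) / xi
n = ln(7.33e6 / 0.545) / 0.008379872
n = ln(1.344954e+07) / 0.008379872 = 1958.8

1958.8


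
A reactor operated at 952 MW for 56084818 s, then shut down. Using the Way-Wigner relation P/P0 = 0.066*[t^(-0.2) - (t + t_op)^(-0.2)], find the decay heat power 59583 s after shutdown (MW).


P/P0 = 0.066 * [t^(-0.2) - (t + t_op)^(-0.2)]
P/P0 = 0.066 * [59583^(-0.2) - (59583 + 56084818)^(-0.2)]
P/P0 = 0.066 * [0.1109112 - 0.02819283] = 0.005459412
P = 952 * 0.005459412 = 5.1974 MW

5.1974


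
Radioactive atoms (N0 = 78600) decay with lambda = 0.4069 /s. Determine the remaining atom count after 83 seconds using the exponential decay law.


N = N0 * exp(-lambda * t)
N = 78600 * exp(-0.4069 * 83)
N = 1.6909e-10

1.6909e-10


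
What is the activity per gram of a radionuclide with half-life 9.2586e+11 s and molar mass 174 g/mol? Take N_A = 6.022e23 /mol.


lambda = ln(2) / t_half = ln(2) / 9.2586e+11 = 7.486523e-13 /s
SA = lambda * N_A / M
SA = 7.486523e-13 * 6.022e23 / 174
SA = 2.5910e+09 Bq/g

2.5910e+09


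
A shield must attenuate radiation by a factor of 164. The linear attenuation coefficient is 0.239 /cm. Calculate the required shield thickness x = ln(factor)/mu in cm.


x = ln(factor) / mu
x = ln(164) / 0.239
x = 21.338 cm

21.338


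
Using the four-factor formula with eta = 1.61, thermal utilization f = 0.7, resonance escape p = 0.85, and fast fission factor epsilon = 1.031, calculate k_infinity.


k_inf = eta * f * p * epsilon
k_inf = 1.61 * 0.7 * 0.85 * 1.031
k_inf = 0.98765

0.98765


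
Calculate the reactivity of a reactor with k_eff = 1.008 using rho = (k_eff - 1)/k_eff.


rho = (k_eff - 1) / k_eff
rho = (1.008 - 1) / 1.008
rho = 0.0079365

0.0079365


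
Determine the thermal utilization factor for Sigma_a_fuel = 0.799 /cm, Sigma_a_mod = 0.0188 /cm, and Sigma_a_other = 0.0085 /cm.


f = Sigma_a_fuel / (Sigma_a_fuel + Sigma_a_mod + Sigma_a_other)
f = 0.799 / (0.799 + 0.0188 + 0.0085)
f = 0.96696

0.96696


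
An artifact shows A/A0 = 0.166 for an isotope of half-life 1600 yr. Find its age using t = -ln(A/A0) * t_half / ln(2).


lambda = ln(2) / t_half = ln(2) / 1600 = 4.332170e-04 /yr
t = -ln(A/A0) / lambda
t = -ln(0.166) / 4.332170e-04
t = 4145.2 yr

4145.2


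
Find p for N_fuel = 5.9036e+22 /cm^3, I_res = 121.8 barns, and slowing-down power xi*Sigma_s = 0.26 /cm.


p = exp(-N * I * 1e-24 / (xi*Sigma_s))
p = exp(-5.9036e+22 * 121.8 * 1e-24 / 0.26)
p = 9.7524e-13

9.7524e-13


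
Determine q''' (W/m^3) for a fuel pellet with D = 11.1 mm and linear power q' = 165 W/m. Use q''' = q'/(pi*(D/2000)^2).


r = D / 2 / 1000 = 11.1 / 2 / 1000 = 0.00555 m
q''' = q' / (pi * r^2)
q''' = 165 / (pi * 0.00555^2)
q''' = 1.7051e+06 W/m^3

1.7051e+06


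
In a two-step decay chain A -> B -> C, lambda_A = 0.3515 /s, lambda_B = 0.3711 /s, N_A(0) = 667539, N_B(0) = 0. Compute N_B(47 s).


N_B(t) = lambda_A * N_A0 / (lambda_B - lambda_A) * [exp(-lambda_A*t) - exp(-lambda_B*t)]
exp(-0.3515*47) = 6.687103e-08; exp(-0.3711*47) = 2.661742e-08
N_B = 0.3515 * 667539 / (0.3711 - 0.3515) * (6.687103e-08 - 2.661742e-08)
N_B = 0.48189

0.48189


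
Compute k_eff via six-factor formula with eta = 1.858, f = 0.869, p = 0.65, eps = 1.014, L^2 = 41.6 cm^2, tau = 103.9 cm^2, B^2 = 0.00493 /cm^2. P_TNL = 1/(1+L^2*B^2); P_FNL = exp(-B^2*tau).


k_inf = eta*f*p*eps = 1.858*0.869*0.65*1.014 = 1.064184
P_TNL = 1/(1 + L^2*B^2) = 1/(1 + 41.6*0.00493) = 0.8298149
P_FNL = exp(-B^2*tau) = exp(-0.00493*103.9) = 0.5991598
k_eff = k_inf * P_TNL * P_FNL = 1.064184 * 0.8298149 * 0.5991598
k_eff = 0.52910

0.52910


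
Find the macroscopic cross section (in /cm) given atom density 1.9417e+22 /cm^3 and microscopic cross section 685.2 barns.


Sigma = N * sigma_barns * 1e-24
Sigma = 1.9417e+22 * 685.2 * 1e-24
Sigma = 13.305 /cm

13.305


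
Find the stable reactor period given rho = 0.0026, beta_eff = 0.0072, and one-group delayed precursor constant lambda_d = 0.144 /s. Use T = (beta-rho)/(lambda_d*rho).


T = (beta - rho) / (lambda_d * rho)
T = (0.0072 - 0.0026) / (0.144 * 0.0026)
T = 12.286 s

12.286


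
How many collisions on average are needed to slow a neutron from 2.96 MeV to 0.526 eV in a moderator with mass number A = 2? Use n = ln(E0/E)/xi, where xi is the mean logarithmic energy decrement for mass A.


xi = 1 + (A-1)^2/(2A)*ln((A-1)/(A+1)) = 0.7253469 (for A = 2)
n = ln(E0/E) / xi
n = ln(2.96e6 / 0.526) / 0.7253469
n = ln(5.627376e+06) / 0.7253469 = 21.429

21.429


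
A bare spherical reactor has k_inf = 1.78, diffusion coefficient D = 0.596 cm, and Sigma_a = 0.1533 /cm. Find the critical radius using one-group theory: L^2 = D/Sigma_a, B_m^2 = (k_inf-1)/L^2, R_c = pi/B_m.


L^2 = D / Sigma_a = 0.596 / 0.1533 = 3.887802 cm^2
B_m^2 = (k_inf - 1) / L^2 = (1.78 - 1) / 3.887802 = 0.2006275 /cm^2
For a bare sphere: B_g = pi/R, so R_c = pi / sqrt(B_m^2)
R_c = pi / sqrt(0.2006275) = 7.0138 cm

7.0138


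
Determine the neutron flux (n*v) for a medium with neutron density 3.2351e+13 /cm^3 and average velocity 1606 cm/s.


phi = n * v
phi = 3.2351e+13 * 1606
phi = 5.1956e+16 /cm^2/s

5.1956e+16


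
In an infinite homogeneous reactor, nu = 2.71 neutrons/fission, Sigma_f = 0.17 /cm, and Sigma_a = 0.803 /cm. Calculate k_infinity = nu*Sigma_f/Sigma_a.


k_inf = nu * Sigma_f / Sigma_a
k_inf = 2.71 * 0.17 / 0.803
k_inf = 0.57372

0.57372


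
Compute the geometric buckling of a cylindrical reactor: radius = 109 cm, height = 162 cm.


B^2 = (2.405/R)^2 + (pi/H)^2
B^2 = (2.405/109)^2 + (pi/162)^2
B^2 = 8.6290e-04 /cm^2

8.6290e-04


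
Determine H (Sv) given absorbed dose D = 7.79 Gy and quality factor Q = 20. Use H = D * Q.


H = D * Q
H = 7.79 * 20
H = 155.80 Sv

155.80


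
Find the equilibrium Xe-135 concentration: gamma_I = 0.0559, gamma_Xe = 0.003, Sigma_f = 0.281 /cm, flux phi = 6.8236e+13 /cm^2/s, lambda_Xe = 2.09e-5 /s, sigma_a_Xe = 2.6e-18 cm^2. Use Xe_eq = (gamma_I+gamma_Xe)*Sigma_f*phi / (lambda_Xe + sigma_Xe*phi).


Xe_eq = (gamma_I + gamma_Xe) * Sigma_f * phi / (lambda_Xe + sigma_Xe * phi)
Numerator = (0.0559 + 0.003) * 0.281 * 6.8236e+13 = 1.129367e+12
Denominator = 2.09e-5 + 2.6e-18 * 6.8236e+13 = 1.983136e-04
Xe_eq = 1.129367e+12 / 1.983136e-04 = 5.6949e+15 /cm^3

5.6949e+15


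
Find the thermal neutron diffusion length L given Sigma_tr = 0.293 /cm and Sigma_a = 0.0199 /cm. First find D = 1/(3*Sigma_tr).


D = 1 / (3 * Sigma_tr) = 1 / (3 * 0.293) = 1.137656 cm
L = sqrt(D / Sigma_a)
L = sqrt(1.137656 / 0.0199)
L = 7.5610 cm

7.5610


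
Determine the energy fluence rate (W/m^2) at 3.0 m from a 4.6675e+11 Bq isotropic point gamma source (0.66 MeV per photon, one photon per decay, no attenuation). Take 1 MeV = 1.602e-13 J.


psi = A * E * 1.602e-13 / (4*pi*r^2)
psi = 4.6675e+11 * 0.66 * 1.602e-13 / (4*pi*3.0^2)
psi = 4.3635e-04 W/m^2

4.3635e-04


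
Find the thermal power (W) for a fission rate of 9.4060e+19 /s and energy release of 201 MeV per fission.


P = fission_rate * E_MeV * 1.602e-13
P = 9.4060e+19 * 201 * 1.602e-13
P = 3.0288e+09 W

3.0288e+09


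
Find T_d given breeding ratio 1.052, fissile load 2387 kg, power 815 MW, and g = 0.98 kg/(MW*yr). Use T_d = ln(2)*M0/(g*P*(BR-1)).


Breeding gain G = BR - 1 = 1.052 - 1 = 0.052
Fissile production rate = g * P * G = 0.98 * 815 * 0.052 = 41.5324 kg/yr
T_d = ln(2) * M0 / (g * P * G)
T_d = ln(2) * 2387 / 41.5324 = 39.837 yr

39.837


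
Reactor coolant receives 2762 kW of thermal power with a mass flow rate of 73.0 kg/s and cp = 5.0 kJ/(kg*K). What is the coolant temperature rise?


dT = Q / (m_dot * cp)
dT = 2762 / (73.0 * 5.0)
dT = 7.5671 C

7.5671


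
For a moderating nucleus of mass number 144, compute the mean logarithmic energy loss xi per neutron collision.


xi = 1 + (A-1)^2/(2A) * ln((A-1)/(A+1))
xi = 1 + (144-1)^2/(2*144) * ln((144-1)/(144 +1))
xi = 0.013825

0.013825


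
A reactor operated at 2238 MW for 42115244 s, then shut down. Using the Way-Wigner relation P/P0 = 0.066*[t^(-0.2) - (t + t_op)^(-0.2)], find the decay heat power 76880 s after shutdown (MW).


P/P0 = 0.066 * [t^(-0.2) - (t + t_op)^(-0.2)]
P/P0 = 0.066 * [76880^(-0.2) - (76880 + 42115244)^(-0.2)]
P/P0 = 0.066 * [0.1053992 - 0.02985065] = 0.004986204
P = 2238 * 0.004986204 = 11.159 MW

11.159


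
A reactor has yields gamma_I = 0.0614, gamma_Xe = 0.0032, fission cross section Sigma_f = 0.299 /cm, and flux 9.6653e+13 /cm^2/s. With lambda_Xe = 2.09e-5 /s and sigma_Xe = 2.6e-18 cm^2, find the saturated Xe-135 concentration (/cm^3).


Xe_eq = (gamma_I + gamma_Xe) * Sigma_f * phi / (lambda_Xe + sigma_Xe * phi)
Numerator = (0.0614 + 0.0032) * 0.299 * 9.6653e+13 = 1.866891e+12
Denominator = 2.09e-5 + 2.6e-18 * 9.6653e+13 = 2.721978e-04
Xe_eq = 1.866891e+12 / 2.721978e-04 = 6.8586e+15 /cm^3

6.8586e+15


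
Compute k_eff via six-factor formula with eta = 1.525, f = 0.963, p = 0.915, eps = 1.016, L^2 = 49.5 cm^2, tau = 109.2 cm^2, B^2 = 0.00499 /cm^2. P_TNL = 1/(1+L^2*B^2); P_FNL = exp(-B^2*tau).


k_inf = eta*f*p*eps = 1.525*0.963*0.915*1.016 = 1.365246
P_TNL = 1/(1 + L^2*B^2) = 1/(1 + 49.5*0.00499) = 0.8019214
P_FNL = exp(-B^2*tau) = exp(-0.00499*109.2) = 0.5798951
k_eff = k_inf * P_TNL * P_FNL = 1.365246 * 0.8019214 * 0.5798951
k_eff = 0.63488

0.63488


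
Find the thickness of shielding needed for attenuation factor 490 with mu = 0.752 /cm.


x = ln(factor) / mu
x = ln(490) / 0.752
x = 8.2372 cm

8.2372


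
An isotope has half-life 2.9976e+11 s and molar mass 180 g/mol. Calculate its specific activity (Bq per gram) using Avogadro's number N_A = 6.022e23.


lambda = ln(2) / t_half = ln(2) / 2.9976e+11 = 2.312340e-12 /s
SA = lambda * N_A / M
SA = 2.312340e-12 * 6.022e23 / 180
SA = 7.7361e+09 Bq/g

7.7361e+09


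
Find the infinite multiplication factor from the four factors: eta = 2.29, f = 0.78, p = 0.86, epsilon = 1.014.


k_inf = eta * f * p * epsilon
k_inf = 2.29 * 0.78 * 0.86 * 1.014
k_inf = 1.5576

1.5576


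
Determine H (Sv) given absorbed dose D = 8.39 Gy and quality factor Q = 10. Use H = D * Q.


H = D * Q
H = 8.39 * 10
H = 83.900 Sv

83.900


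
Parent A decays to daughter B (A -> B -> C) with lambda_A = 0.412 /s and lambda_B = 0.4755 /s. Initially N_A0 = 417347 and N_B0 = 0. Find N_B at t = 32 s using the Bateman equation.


N_B(t) = lambda_A * N_A0 / (lambda_B - lambda_A) * [exp(-lambda_A*t) - exp(-lambda_B*t)]
exp(-0.412*32) = 1.880449e-06; exp(-0.4755*32) = 2.464763e-07
N_B = 0.412 * 417347 / (0.4755 - 0.412) * (1.880449e-06 - 2.464763e-07)
N_B = 4.4245

4.4245


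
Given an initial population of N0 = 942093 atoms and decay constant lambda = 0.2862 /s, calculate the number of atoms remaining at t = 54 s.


N = N0 * exp(-lambda * t)
N = 942093 * exp(-0.2862 * 54)
N = 0.18288

0.18288


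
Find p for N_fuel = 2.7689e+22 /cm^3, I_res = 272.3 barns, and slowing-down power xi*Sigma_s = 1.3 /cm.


p = exp(-N * I * 1e-24 / (xi*Sigma_s))
p = exp(-2.7689e+22 * 272.3 * 1e-24 / 1.3)
p = 0.0030282

0.0030282


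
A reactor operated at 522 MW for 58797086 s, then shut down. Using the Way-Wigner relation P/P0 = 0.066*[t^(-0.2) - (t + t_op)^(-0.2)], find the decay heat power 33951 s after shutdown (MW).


P/P0 = 0.066 * [t^(-0.2) - (t + t_op)^(-0.2)]
P/P0 = 0.066 * [33951^(-0.2) - (33951 + 58797086)^(-0.2)]
P/P0 = 0.066 * [0.1241165 - 0.02793050] = 0.006348276
P = 522 * 0.006348276 = 3.3138 MW

3.3138


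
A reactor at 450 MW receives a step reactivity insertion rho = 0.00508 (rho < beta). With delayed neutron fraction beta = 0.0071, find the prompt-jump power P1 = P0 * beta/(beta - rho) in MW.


P1/P0 = beta / (beta - rho)
P1/P0 = 0.0071 / (0.0071 - 0.00508) = 3.514851
P1 = 450 * 3.514851 = 1581.7 MW

1581.7


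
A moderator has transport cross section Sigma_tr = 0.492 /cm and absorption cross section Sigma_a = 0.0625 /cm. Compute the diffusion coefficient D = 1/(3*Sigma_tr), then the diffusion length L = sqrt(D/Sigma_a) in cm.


D = 1 / (3 * Sigma_tr) = 1 / (3 * 0.492) = 0.6775068 cm
L = sqrt(D / Sigma_a)
L = sqrt(0.6775068 / 0.0625)
L = 3.2924 cm

3.2924


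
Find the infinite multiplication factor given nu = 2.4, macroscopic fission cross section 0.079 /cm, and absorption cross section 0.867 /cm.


k_inf = nu * Sigma_f / Sigma_a
k_inf = 2.4 * 0.079 / 0.867
k_inf = 0.21869

0.21869


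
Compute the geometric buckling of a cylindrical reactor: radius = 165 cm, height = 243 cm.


B^2 = (2.405/R)^2 + (pi/H)^2
B^2 = (2.405/165)^2 + (pi/243)^2
B^2 = 3.7960e-04 /cm^2

3.7960e-04


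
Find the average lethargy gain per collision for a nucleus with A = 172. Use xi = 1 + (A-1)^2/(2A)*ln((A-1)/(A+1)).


xi = 1 + (A-1)^2/(2A) * ln((A-1)/(A+1))
xi = 1 + (172-1)^2/(2*172) * ln((172-1)/(172 +1))
xi = 0.011583

0.011583


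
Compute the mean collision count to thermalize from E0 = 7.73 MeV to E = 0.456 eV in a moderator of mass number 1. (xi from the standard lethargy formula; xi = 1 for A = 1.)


xi = 1 + (A-1)^2/(2A)*ln((A-1)/(A+1)) = 1 (for A = 1)
n = ln(E0/E) / xi
n = ln(7.73e6 / 0.456) / 1
n = ln(1.695175e+07) / 1 = 16.646

16.646


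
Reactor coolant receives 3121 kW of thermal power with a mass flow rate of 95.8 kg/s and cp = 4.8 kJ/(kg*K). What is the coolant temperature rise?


dT = Q / (m_dot * cp)
dT = 3121 / (95.8 * 4.8)
dT = 6.7871 C

6.7871


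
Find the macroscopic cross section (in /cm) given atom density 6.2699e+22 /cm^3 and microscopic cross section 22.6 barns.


Sigma = N * sigma_barns * 1e-24
Sigma = 6.2699e+22 * 22.6 * 1e-24
Sigma = 1.4170 /cm

1.4170


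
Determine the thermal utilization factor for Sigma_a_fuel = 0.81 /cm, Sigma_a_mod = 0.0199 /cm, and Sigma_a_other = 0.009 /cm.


f = Sigma_a_fuel / (Sigma_a_fuel + Sigma_a_mod + Sigma_a_other)
f = 0.81 / (0.81 + 0.0199 + 0.009)
f = 0.96555

0.96555


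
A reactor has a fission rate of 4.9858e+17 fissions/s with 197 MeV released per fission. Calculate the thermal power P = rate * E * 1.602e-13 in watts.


P = fission_rate * E_MeV * 1.602e-13
P = 4.9858e+17 * 197 * 1.602e-13
P = 1.5735e+07 W

1.5735e+07


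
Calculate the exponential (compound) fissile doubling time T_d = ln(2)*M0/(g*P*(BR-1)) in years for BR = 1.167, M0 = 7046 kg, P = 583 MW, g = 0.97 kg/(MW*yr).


Breeding gain G = BR - 1 = 1.167 - 1 = 0.167
Fissile production rate = g * P * G = 0.97 * 583 * 0.167 = 94.44017 kg/yr
T_d = ln(2) * M0 / (g * P * G)
T_d = ln(2) * 7046 / 94.44017 = 51.714 yr

51.714


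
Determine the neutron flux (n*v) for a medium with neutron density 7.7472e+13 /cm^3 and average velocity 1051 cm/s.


phi = n * v
phi = 7.7472e+13 * 1051
phi = 8.1423e+16 /cm^2/s

8.1423e+16


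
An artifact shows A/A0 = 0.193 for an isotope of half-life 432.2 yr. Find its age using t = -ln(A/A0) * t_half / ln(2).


lambda = ln(2) / t_half = ln(2) / 432.2 = 0.001603765 /yr
t = -ln(A/A0) / lambda
t = -ln(0.193) / 0.001603765
t = 1025.8 yr

1025.8


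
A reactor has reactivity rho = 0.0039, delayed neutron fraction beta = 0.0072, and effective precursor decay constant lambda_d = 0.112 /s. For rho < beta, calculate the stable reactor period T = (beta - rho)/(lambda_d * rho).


T = (beta - rho) / (lambda_d * rho)
T = (0.0072 - 0.0039) / (0.112 * 0.0039)
T = 7.5549 s

7.5549


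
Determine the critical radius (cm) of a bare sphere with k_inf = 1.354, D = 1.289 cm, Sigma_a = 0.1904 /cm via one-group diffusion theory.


L^2 = D / Sigma_a = 1.289 / 0.1904 = 6.769958 cm^2
B_m^2 = (k_inf - 1) / L^2 = (1.354 - 1) / 6.769958 = 0.05228984 /cm^2
For a bare sphere: B_g = pi/R, so R_c = pi / sqrt(B_m^2)
R_c = pi / sqrt(0.05228984) = 13.739 cm

13.739


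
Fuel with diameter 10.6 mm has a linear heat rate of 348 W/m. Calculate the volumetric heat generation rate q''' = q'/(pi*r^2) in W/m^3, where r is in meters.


r = D / 2 / 1000 = 10.6 / 2 / 1000 = 0.0053 m
q''' = q' / (pi * r^2)
q''' = 348 / (pi * 0.0053^2)
q''' = 3.9435e+06 W/m^3

3.9435e+06


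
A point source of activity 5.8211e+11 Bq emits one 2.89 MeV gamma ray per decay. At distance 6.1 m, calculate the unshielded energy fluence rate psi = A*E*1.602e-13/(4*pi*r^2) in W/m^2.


psi = A * E * 1.602e-13 / (4*pi*r^2)
psi = 5.8211e+11 * 2.89 * 1.602e-13 / (4*pi*6.1^2)
psi = 5.7636e-04 W/m^2

5.7636e-04


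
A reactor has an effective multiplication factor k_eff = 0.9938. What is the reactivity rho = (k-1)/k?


rho = (k_eff - 1) / k_eff
rho = (0.9938 - 1) / 0.9938
rho = -0.0062387

-0.0062387


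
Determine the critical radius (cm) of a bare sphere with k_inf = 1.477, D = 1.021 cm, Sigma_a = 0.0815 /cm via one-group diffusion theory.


L^2 = D / Sigma_a = 1.021 / 0.0815 = 12.52761 cm^2
B_m^2 = (k_inf - 1) / L^2 = (1.477 - 1) / 12.52761 = 0.03807590 /cm^2
For a bare sphere: B_g = pi/R, so R_c = pi / sqrt(B_m^2)
R_c = pi / sqrt(0.03807590) = 16.100 cm

16.100


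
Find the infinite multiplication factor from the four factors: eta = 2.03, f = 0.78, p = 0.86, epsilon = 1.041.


k_inf = eta * f * p * epsilon
k_inf = 2.03 * 0.78 * 0.86 * 1.041
k_inf = 1.4176

1.4176


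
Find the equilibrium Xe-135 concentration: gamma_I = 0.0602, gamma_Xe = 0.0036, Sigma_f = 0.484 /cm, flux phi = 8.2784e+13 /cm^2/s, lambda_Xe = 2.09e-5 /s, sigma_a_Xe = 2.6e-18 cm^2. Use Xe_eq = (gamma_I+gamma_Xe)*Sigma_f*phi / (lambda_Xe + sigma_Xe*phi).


Xe_eq = (gamma_I + gamma_Xe) * Sigma_f * phi / (lambda_Xe + sigma_Xe * phi)
Numerator = (0.0602 + 0.0036) * 0.484 * 8.2784e+13 = 2.556304e+12
Denominator = 2.09e-5 + 2.6e-18 * 8.2784e+13 = 2.361384e-04
Xe_eq = 2.556304e+12 / 2.361384e-04 = 1.0825e+16 /cm^3

1.0825e+16


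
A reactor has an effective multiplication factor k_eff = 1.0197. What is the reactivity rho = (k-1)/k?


rho = (k_eff - 1) / k_eff
rho = (1.0197 - 1) / 1.0197
rho = 0.019319

0.019319


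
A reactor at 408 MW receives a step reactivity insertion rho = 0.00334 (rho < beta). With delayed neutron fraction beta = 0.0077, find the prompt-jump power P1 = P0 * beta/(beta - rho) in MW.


P1/P0 = beta / (beta - rho)
P1/P0 = 0.0077 / (0.0077 - 0.00334) = 1.766055
P1 = 408 * 1.766055 = 720.55 MW

720.55


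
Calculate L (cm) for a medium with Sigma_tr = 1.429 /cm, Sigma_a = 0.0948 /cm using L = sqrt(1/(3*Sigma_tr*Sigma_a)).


D = 1 / (3 * Sigma_tr) = 1 / (3 * 1.429) = 0.2332634 cm
L = sqrt(D / Sigma_a)
L = sqrt(0.2332634 / 0.0948)
L = 1.5686 cm

1.5686


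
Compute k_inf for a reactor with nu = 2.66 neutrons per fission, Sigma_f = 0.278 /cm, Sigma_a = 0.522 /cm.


k_inf = nu * Sigma_f / Sigma_a
k_inf = 2.66 * 0.278 / 0.522
k_inf = 1.4166

1.4166


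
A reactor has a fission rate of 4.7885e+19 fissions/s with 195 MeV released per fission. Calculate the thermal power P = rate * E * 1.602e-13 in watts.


P = fission_rate * E_MeV * 1.602e-13
P = 4.7885e+19 * 195 * 1.602e-13
P = 1.4959e+09 W

1.4959e+09


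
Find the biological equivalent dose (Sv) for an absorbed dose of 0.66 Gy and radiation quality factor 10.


H = D * Q
H = 0.66 * 10
H = 6.6000 Sv

6.6000


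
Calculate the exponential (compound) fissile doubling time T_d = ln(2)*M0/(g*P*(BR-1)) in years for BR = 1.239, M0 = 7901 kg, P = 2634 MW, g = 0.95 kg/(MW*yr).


Breeding gain G = BR - 1 = 1.239 - 1 = 0.239
Fissile production rate = g * P * G = 0.95 * 2634 * 0.239 = 598.0497 kg/yr
T_d = ln(2) * M0 / (g * P * G)
T_d = ln(2) * 7901 / 598.0497 = 9.1574 yr

9.1574


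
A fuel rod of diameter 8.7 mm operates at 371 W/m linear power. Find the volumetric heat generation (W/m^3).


r = D / 2 / 1000 = 8.7 / 2 / 1000 = 0.00435 m
q''' = q' / (pi * r^2)
q''' = 371 / (pi * 0.00435^2)
q''' = 6.2409e+06 W/m^3

6.2409e+06


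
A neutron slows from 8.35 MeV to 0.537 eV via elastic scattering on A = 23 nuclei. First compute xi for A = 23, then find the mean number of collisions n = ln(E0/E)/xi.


xi = 1 + (A-1)^2/(2A)*ln((A-1)/(A+1)) = 0.08448899 (for A = 23)
n = ln(E0/E) / xi
n = ln(8.35e6 / 0.537) / 0.08448899
n = ln(1.554935e+07) / 0.08448899 = 196.00

196.00


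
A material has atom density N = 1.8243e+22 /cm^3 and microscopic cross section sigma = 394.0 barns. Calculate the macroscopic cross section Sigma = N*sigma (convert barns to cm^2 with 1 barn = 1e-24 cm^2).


Sigma = N * sigma_barns * 1e-24
Sigma = 1.8243e+22 * 394.0 * 1e-24
Sigma = 7.1877 /cm

7.1877


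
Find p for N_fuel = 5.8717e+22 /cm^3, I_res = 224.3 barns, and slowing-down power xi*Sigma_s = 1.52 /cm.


p = exp(-N * I * 1e-24 / (xi*Sigma_s))
p = exp(-5.8717e+22 * 224.3 * 1e-24 / 1.52)
p = 1.7259e-04

1.7259e-04


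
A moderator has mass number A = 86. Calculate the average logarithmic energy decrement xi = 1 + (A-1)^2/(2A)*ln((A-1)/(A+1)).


xi = 1 + (A-1)^2/(2A) * ln((A-1)/(A+1))
xi = 1 + (86-1)^2/(2*86) * ln((86-1)/(86 +1))
xi = 0.023077

0.023077


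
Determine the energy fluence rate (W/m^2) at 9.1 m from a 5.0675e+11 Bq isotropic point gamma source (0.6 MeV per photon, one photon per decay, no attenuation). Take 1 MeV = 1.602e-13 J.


psi = A * E * 1.602e-13 / (4*pi*r^2)
psi = 5.0675e+11 * 0.6 * 1.602e-13 / (4*pi*9.1^2)
psi = 4.6807e-05 W/m^2

4.6807e-05


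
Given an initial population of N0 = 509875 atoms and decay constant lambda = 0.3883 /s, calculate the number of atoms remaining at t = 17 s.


N = N0 * exp(-lambda * t)
N = 509875 * exp(-0.3883 * 17)
N = 692.86

692.86


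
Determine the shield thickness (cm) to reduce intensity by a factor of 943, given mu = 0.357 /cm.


x = ln(factor) / mu
x = ln(943) / 0.357
x = 19.185 cm

19.185


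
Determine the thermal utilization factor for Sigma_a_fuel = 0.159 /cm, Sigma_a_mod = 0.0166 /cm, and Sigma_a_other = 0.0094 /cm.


f = Sigma_a_fuel / (Sigma_a_fuel + Sigma_a_mod + Sigma_a_other)
f = 0.159 / (0.159 + 0.0166 + 0.0094)
f = 0.85946

0.85946


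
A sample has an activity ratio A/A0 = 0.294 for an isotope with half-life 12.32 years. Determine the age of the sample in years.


lambda = ln(2) / t_half = ln(2) / 12.32 = 0.05626195 /yr
t = -ln(A/A0) / lambda
t = -ln(0.294) / 0.05626195
t = 21.758 yr

21.758


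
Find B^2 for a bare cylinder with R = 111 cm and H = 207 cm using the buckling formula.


B^2 = (2.405/R)^2 + (pi/H)^2
B^2 = (2.405/111)^2 + (pi/207)^2
B^2 = 6.9978e-04 /cm^2

6.9978e-04


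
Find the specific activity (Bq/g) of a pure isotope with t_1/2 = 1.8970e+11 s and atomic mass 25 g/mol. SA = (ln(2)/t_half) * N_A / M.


lambda = ln(2) / t_half = ln(2) / 1.8970e+11 = 3.653912e-12 /s
SA = lambda * N_A / M
SA = 3.653912e-12 * 6.022e23 / 25
SA = 8.8015e+10 Bq/g

8.8015e+10


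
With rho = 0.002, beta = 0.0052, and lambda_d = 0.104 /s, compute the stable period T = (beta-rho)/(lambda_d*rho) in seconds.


T = (beta - rho) / (lambda_d * rho)
T = (0.0052 - 0.002) / (0.104 * 0.002)
T = 15.385 s

15.385


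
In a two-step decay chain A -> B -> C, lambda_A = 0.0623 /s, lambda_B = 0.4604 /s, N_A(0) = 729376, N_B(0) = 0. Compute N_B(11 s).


N_B(t) = lambda_A * N_A0 / (lambda_B - lambda_A) * [exp(-lambda_A*t) - exp(-lambda_B*t)]
exp(-0.0623*11) = 0.5039390; exp(-0.4604*11) = 0.006317700
N_B = 0.0623 * 729376 / (0.4604 - 0.0623) * (0.5039390 - 0.006317700)
N_B = 56800

56800


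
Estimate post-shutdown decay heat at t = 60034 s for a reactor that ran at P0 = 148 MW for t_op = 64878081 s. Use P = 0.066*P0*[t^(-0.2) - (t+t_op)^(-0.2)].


P/P0 = 0.066 * [t^(-0.2) - (t + t_op)^(-0.2)]
P/P0 = 0.066 * [60034^(-0.2) - (60034 + 64878081)^(-0.2)]
P/P0 = 0.066 * [0.1107441 - 0.02738420] = 0.005501753
P = 148 * 0.005501753 = 0.81426 MW

0.81426


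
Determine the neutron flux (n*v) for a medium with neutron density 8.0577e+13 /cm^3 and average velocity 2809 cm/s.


phi = n * v
phi = 8.0577e+13 * 2809
phi = 2.2634e+17 /cm^2/s

2.2634e+17


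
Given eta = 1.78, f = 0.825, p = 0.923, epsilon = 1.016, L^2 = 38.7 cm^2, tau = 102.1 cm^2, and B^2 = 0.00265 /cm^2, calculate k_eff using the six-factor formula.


k_inf = eta*f*p*eps = 1.78*0.825*0.923*1.016 = 1.377112
P_TNL = 1/(1 + L^2*B^2) = 1/(1 + 38.7*0.00265) = 0.9069842
P_FNL = exp(-B^2*tau) = exp(-0.00265*102.1) = 0.7629483
k_eff = k_inf * P_TNL * P_FNL = 1.377112 * 0.9069842 * 0.7629483
k_eff = 0.95294

0.95294


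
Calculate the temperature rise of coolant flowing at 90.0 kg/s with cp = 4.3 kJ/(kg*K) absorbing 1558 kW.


dT = Q / (m_dot * cp)
dT = 1558 / (90.0 * 4.3)
dT = 4.0258 C

4.0258


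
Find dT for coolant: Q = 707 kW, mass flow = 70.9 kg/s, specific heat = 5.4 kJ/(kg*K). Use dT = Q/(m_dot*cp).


dT = Q / (m_dot * cp)
dT = 707 / (70.9 * 5.4)
dT = 1.8466 C

1.8466


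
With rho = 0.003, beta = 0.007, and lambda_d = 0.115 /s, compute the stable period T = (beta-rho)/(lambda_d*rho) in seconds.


T = (beta - rho) / (lambda_d * rho)
T = (0.007 - 0.003) / (0.115 * 0.003)
T = 11.594 s

11.594


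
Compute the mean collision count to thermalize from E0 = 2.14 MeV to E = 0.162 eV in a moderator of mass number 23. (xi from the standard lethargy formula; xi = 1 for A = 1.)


xi = 1 + (A-1)^2/(2A)*ln((A-1)/(A+1)) = 0.08448899 (for A = 23)
n = ln(E0/E) / xi
n = ln(2.14e6 / 0.162) / 0.08448899
n = ln(1.320988e+07) / 0.08448899 = 194.07

194.07


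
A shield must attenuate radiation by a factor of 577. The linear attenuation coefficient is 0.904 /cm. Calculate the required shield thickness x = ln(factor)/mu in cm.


x = ln(factor) / mu
x = ln(577) / 0.904
x = 7.0330 cm

7.0330


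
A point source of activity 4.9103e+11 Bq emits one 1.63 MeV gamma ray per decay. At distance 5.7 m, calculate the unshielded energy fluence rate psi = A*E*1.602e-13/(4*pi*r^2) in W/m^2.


psi = A * E * 1.602e-13 / (4*pi*r^2)
psi = 4.9103e+11 * 1.63 * 1.602e-13 / (4*pi*5.7^2)
psi = 3.1405e-04 W/m^2

3.1405e-04


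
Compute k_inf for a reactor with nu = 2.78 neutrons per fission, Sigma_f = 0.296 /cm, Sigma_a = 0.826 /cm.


k_inf = nu * Sigma_f / Sigma_a
k_inf = 2.78 * 0.296 / 0.826
k_inf = 0.99622

0.99622


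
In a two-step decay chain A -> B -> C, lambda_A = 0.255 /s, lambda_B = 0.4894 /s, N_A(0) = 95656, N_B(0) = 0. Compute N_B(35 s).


N_B(t) = lambda_A * N_A0 / (lambda_B - lambda_A) * [exp(-lambda_A*t) - exp(-lambda_B*t)]
exp(-0.255*35) = 1.330215e-04; exp(-0.4894*35) = 3.638897e-08
N_B = 0.255 * 95656 / (0.4894 - 0.255) * (1.330215e-04 - 3.638897e-08)
N_B = 13.839

13.839


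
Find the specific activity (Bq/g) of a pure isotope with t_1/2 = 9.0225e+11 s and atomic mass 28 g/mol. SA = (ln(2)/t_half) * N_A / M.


lambda = ln(2) / t_half = ln(2) / 9.0225e+11 = 7.682429e-13 /s
SA = lambda * N_A / M
SA = 7.682429e-13 * 6.022e23 / 28
SA = 1.6523e+10 Bq/g

1.6523e+10


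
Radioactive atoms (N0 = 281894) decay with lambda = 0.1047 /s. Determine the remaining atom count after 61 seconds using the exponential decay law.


N = N0 * exp(-lambda * t)
N = 281894 * exp(-0.1047 * 61)
N = 474.65

474.65


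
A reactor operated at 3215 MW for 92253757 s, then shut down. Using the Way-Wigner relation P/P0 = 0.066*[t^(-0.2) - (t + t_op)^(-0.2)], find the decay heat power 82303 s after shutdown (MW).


P/P0 = 0.066 * [t^(-0.2) - (t + t_op)^(-0.2)]
P/P0 = 0.066 * [82303^(-0.2) - (82303 + 92253757)^(-0.2)]
P/P0 = 0.066 * [0.1039721 - 0.02552265] = 0.005177664
P = 3215 * 0.005177664 = 16.646 MW

16.646


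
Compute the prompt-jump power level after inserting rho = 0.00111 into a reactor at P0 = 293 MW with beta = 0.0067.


P1/P0 = beta / (beta - rho)
P1/P0 = 0.0067 / (0.0067 - 0.00111) = 1.198569
P1 = 293 * 1.198569 = 351.18 MW

351.18


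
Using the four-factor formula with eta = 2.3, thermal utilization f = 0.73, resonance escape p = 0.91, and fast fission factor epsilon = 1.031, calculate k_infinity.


k_inf = eta * f * p * epsilon
k_inf = 2.3 * 0.73 * 0.91 * 1.031
k_inf = 1.5753

1.5753


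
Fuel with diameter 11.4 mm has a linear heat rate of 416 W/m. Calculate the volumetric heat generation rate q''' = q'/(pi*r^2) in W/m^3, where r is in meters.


r = D / 2 / 1000 = 11.4 / 2 / 1000 = 0.0057 m
q''' = q' / (pi * r^2)
q''' = 416 / (pi * 0.0057^2)
q''' = 4.0756e+06 W/m^3

4.0756e+06


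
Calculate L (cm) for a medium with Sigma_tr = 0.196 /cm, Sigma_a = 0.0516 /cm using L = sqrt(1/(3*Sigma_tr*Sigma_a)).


D = 1 / (3 * Sigma_tr) = 1 / (3 * 0.196) = 1.700680 cm
L = sqrt(D / Sigma_a)
L = sqrt(1.700680 / 0.0516)
L = 5.7410 cm

5.7410


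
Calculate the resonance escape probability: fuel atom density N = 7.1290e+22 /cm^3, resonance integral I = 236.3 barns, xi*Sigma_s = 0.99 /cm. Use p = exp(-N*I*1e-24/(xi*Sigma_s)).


p = exp(-N * I * 1e-24 / (xi*Sigma_s))
p = exp(-7.1290e+22 * 236.3 * 1e-24 / 0.99)
p = 4.0743e-08

4.0743e-08


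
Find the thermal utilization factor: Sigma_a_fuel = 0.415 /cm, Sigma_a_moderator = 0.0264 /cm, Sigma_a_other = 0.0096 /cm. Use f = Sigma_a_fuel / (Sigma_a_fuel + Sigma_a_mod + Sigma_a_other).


f = Sigma_a_fuel / (Sigma_a_fuel + Sigma_a_mod + Sigma_a_other)
f = 0.415 / (0.415 + 0.0264 + 0.0096)
f = 0.92018

0.92018


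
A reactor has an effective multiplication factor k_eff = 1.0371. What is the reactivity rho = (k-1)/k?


rho = (k_eff - 1) / k_eff
rho = (1.0371 - 1) / 1.0371
rho = 0.035773

0.035773


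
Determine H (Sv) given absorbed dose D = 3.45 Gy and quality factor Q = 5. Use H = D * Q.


H = D * Q
H = 3.45 * 5
H = 17.250 Sv

17.250


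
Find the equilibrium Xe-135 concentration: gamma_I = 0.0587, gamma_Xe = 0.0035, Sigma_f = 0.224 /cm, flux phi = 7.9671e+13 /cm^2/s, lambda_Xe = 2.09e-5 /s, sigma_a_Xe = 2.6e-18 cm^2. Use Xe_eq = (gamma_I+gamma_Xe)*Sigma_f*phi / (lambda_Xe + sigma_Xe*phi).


Xe_eq = (gamma_I + gamma_Xe) * Sigma_f * phi / (lambda_Xe + sigma_Xe * phi)
Numerator = (0.0587 + 0.0035) * 0.224 * 7.9671e+13 = 1.110040e+12
Denominator = 2.09e-5 + 2.6e-18 * 7.9671e+13 = 2.280446e-04
Xe_eq = 1.110040e+12 / 2.280446e-04 = 4.8676e+15 /cm^3

4.8676e+15


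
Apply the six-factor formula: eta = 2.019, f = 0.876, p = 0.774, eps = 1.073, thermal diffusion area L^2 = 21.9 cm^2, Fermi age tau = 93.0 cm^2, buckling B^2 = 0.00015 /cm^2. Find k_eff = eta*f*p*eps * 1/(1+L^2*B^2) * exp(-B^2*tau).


k_inf = eta*f*p*eps = 2.019*0.876*0.774*1.073 = 1.468862
P_TNL = 1/(1 + L^2*B^2) = 1/(1 + 21.9*0.00015) = 0.9967258
P_FNL = exp(-B^2*tau) = exp(-0.00015*93.0) = 0.9861469
k_eff = k_inf * P_TNL * P_FNL = 1.468862 * 0.9967258 * 0.9861469
k_eff = 1.4438

1.4438


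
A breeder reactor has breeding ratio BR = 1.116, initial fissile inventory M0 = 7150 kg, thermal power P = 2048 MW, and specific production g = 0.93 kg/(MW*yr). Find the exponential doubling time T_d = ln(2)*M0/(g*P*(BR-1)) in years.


Breeding gain G = BR - 1 = 1.116 - 1 = 0.116
Fissile production rate = g * P * G = 0.93 * 2048 * 0.116 = 220.93824 kg/yr
T_d = ln(2) * M0 / (g * P * G)
T_d = ln(2) * 7150 / 220.93824 = 22.432 yr

22.432


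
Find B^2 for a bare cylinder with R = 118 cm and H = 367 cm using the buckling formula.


B^2 = (2.405/R)^2 + (pi/H)^2
B^2 = (2.405/118)^2 + (pi/367)^2
B^2 = 4.8868e-04 /cm^2

4.8868e-04


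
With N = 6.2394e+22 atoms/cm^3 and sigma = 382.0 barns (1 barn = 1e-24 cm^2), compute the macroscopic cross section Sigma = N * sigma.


Sigma = N * sigma_barns * 1e-24
Sigma = 6.2394e+22 * 382.0 * 1e-24
Sigma = 23.835 /cm

23.835


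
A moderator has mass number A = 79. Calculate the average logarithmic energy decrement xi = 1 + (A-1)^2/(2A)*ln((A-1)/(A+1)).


xi = 1 + (A-1)^2/(2A) * ln((A-1)/(A+1))
xi = 1 + (79-1)^2/(2*79) * ln((79-1)/(79 +1))
xi = 0.025104

0.025104


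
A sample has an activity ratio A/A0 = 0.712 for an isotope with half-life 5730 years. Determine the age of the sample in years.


lambda = ln(2) / t_half = ln(2) / 5730 = 1.209681e-04 /yr
t = -ln(A/A0) / lambda
t = -ln(0.712) / 1.209681e-04
t = 2808.0 yr

2808.0


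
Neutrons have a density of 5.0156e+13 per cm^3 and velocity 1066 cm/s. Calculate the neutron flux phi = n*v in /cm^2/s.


phi = n * v
phi = 5.0156e+13 * 1066
phi = 5.3466e+16 /cm^2/s

5.3466e+16


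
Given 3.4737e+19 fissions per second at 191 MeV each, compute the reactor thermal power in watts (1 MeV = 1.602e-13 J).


P = fission_rate * E_MeV * 1.602e-13
P = 3.4737e+19 * 191 * 1.602e-13
P = 1.0629e+09 W

1.0629e+09


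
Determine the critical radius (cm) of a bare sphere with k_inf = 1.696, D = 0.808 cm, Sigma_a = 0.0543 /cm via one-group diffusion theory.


L^2 = D / Sigma_a = 0.808 / 0.0543 = 14.88029 cm^2
B_m^2 = (k_inf - 1) / L^2 = (1.696 - 1) / 14.88029 = 0.04677328 /cm^2
For a bare sphere: B_g = pi/R, so R_c = pi / sqrt(B_m^2)
R_c = pi / sqrt(0.04677328) = 14.526 cm

14.526


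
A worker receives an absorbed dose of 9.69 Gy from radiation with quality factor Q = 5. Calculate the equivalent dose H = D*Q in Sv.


H = D * Q
H = 9.69 * 5
H = 48.450 Sv

48.450


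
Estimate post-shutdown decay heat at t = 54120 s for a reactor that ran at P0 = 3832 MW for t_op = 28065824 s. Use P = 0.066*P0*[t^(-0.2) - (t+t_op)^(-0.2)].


P/P0 = 0.066 * [t^(-0.2) - (t + t_op)^(-0.2)]
P/P0 = 0.066 * [54120^(-0.2) - (54120 + 28065824)^(-0.2)]
P/P0 = 0.066 * [0.1130651 - 0.03237406] = 0.005325609
P = 3832 * 0.005325609 = 20.408 MW

20.408


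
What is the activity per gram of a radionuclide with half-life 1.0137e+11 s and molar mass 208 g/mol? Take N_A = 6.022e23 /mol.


lambda = ln(2) / t_half = ln(2) / 1.0137e+11 = 6.837794e-12 /s
SA = lambda * N_A / M
SA = 6.837794e-12 * 6.022e23 / 208
SA = 1.9797e+10 Bq/g

1.9797e+10


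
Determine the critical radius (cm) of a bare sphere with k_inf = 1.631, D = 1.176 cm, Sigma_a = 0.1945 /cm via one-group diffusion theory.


L^2 = D / Sigma_a = 1.176 / 0.1945 = 6.046272 cm^2
B_m^2 = (k_inf - 1) / L^2 = (1.631 - 1) / 6.046272 = 0.1043618 /cm^2
For a bare sphere: B_g = pi/R, so R_c = pi / sqrt(B_m^2)
R_c = pi / sqrt(0.1043618) = 9.7248 cm

9.7248


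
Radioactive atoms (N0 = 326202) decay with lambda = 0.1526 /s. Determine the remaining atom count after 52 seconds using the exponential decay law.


N = N0 * exp(-lambda * t)
N = 326202 * exp(-0.1526 * 52)
N = 116.75

116.75


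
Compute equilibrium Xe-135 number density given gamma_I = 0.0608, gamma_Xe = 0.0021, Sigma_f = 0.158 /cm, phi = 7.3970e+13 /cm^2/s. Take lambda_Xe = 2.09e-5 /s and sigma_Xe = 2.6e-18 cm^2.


Xe_eq = (gamma_I + gamma_Xe) * Sigma_f * phi / (lambda_Xe + sigma_Xe * phi)
Numerator = (0.0608 + 0.0021) * 0.158 * 7.3970e+13 = 7.351287e+11
Denominator = 2.09e-5 + 2.6e-18 * 7.3970e+13 = 2.132220e-04
Xe_eq = 7.351287e+11 / 2.132220e-04 = 3.4477e+15 /cm^3

3.4477e+15


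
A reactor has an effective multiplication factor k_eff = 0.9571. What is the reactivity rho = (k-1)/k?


rho = (k_eff - 1) / k_eff
rho = (0.9571 - 1) / 0.9571
rho = -0.044823

-0.044823


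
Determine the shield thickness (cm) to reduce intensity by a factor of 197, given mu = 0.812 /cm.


x = ln(factor) / mu
x = ln(197) / 0.812
x = 6.5064 cm

6.5064


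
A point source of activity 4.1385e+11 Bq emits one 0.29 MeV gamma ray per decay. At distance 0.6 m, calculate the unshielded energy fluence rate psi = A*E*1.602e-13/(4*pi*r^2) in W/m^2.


psi = A * E * 1.602e-13 / (4*pi*r^2)
psi = 4.1385e+11 * 0.29 * 1.602e-13 / (4*pi*0.6^2)
psi = 0.0042500 W/m^2

0.0042500


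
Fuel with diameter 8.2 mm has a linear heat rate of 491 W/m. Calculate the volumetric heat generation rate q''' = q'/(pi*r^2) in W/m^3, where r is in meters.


r = D / 2 / 1000 = 8.2 / 2 / 1000 = 0.0041 m
q''' = q' / (pi * r^2)
q''' = 491 / (pi * 0.0041^2)
q''' = 9.2975e+06 W/m^3

9.2975e+06


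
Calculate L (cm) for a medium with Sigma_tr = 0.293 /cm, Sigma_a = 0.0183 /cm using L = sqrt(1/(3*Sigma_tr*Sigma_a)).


D = 1 / (3 * Sigma_tr) = 1 / (3 * 0.293) = 1.137656 cm
L = sqrt(D / Sigma_a)
L = sqrt(1.137656 / 0.0183)
L = 7.8846 cm

7.8846


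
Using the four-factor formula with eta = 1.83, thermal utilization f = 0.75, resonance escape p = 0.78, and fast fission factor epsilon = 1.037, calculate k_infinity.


k_inf = eta * f * p * epsilon
k_inf = 1.83 * 0.75 * 0.78 * 1.037
k_inf = 1.1102

1.1102


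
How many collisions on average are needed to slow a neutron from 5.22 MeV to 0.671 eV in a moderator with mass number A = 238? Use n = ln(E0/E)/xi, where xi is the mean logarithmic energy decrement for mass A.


xi = 1 + (A-1)^2/(2A)*ln((A-1)/(A+1)) = 0.008379872 (for A = 238)
n = ln(E0/E) / xi
n = ln(5.22e6 / 0.671) / 0.008379872
n = ln(7.779434e+06) / 0.008379872 = 1893.5

1893.5


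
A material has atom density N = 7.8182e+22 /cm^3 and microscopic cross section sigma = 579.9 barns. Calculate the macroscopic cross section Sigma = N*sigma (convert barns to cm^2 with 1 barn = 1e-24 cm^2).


Sigma = N * sigma_barns * 1e-24
Sigma = 7.8182e+22 * 579.9 * 1e-24
Sigma = 45.338 /cm

45.338


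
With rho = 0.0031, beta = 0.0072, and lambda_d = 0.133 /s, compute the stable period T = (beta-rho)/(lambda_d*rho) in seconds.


T = (beta - rho) / (lambda_d * rho)
T = (0.0072 - 0.0031) / (0.133 * 0.0031)
T = 9.9442 s

9.9442


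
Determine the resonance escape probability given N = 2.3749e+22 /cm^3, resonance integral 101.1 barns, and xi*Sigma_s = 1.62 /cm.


p = exp(-N * I * 1e-24 / (xi*Sigma_s))
p = exp(-2.3749e+22 * 101.1 * 1e-24 / 1.62)
p = 0.22716

0.22716


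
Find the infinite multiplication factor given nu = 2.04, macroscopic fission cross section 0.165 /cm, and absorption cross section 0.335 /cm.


k_inf = nu * Sigma_f / Sigma_a
k_inf = 2.04 * 0.165 / 0.335
k_inf = 1.0048

1.0048


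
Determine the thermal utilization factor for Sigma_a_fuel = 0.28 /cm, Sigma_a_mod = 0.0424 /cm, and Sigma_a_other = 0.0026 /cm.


f = Sigma_a_fuel / (Sigma_a_fuel + Sigma_a_mod + Sigma_a_other)
f = 0.28 / (0.28 + 0.0424 + 0.0026)
f = 0.86154

0.86154


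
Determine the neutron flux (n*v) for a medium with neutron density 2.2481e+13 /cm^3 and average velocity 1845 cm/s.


phi = n * v
phi = 2.2481e+13 * 1845
phi = 4.1477e+16 /cm^2/s

4.1477e+16


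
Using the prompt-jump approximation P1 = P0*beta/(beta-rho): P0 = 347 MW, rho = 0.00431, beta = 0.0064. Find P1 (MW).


P1/P0 = beta / (beta - rho)
P1/P0 = 0.0064 / (0.0064 - 0.00431) = 3.062201
P1 = 347 * 3.062201 = 1062.6 MW

1062.6


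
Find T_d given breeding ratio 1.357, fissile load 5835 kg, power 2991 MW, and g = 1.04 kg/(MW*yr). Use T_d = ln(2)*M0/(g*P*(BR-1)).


Breeding gain G = BR - 1 = 1.357 - 1 = 0.357
Fissile production rate = g * P * G = 1.04 * 2991 * 0.357 = 1110.49848 kg/yr
T_d = ln(2) * M0 / (g * P * G)
T_d = ln(2) * 5835 / 1110.49848 = 3.6421 yr

3.6421


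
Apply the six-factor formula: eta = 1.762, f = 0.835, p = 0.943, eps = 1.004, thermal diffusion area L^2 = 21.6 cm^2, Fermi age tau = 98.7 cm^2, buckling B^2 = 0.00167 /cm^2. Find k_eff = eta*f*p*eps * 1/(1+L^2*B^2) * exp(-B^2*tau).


k_inf = eta*f*p*eps = 1.762*0.835*0.943*1.004 = 1.392957
P_TNL = 1/(1 + L^2*B^2) = 1/(1 + 21.6*0.00167) = 0.9651839
P_FNL = exp(-B^2*tau) = exp(-0.00167*98.7) = 0.8480387
k_eff = k_inf * P_TNL * P_FNL = 1.392957 * 0.9651839 * 0.8480387
k_eff = 1.1402

1.1402
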